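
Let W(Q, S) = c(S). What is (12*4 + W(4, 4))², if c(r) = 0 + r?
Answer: 2704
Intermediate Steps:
c(r) = r
W(Q, S) = S
(12*4 + W(4, 4))² = (12*4 + 4)² = (48 + 4)² = 52² = 2704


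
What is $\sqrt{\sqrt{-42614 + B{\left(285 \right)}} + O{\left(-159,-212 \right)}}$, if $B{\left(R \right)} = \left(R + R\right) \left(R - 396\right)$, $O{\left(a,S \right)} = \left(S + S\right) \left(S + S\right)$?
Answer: $\sqrt{179776 + 2 i \sqrt{26471}} \approx 424.0 + 0.384 i$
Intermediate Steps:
$O{\left(a,S \right)} = 4 S^{2}$ ($O{\left(a,S \right)} = 2 S 2 S = 4 S^{2}$)
$B{\left(R \right)} = 2 R \left(-396 + R\right)$
$\sqrt{\sqrt{-42614 + B{\left(285 \right)}} + O{\left(-159,-212 \right)}} = \sqrt{\sqrt{-42614 + 2 \cdot 285 \left(-396 + 285\right)} + 4 \left(-212\right)^{2}} = \sqrt{\sqrt{-42614 + 2 \cdot 285 \left(-111\right)} + 4 \cdot 44944} = \sqrt{\sqrt{-42614 - 63270} + 179776} = \sqrt{\sqrt{-105884} + 179776} = \sqrt{2 i \sqrt{26471} + 179776} = \sqrt{179776 + 2 i \sqrt{26471}}$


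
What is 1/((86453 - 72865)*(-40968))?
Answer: -1/556673184 ≈ -1.7964e-9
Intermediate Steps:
1/((86453 - 72865)*(-40968)) = -1/40968/13588 = (1/13588)*(-1/40968) = -1/556673184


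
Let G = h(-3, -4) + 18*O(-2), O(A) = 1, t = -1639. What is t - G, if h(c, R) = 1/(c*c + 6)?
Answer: -24856/15 ≈ -1657.1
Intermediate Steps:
h(c, R) = 1/(6 + c**2) (h(c, R) = 1/(c**2 + 6) = 1/(6 + c**2))
G = 271/15 (G = 1/(6 + (-3)**2) + 18*1 = 1/(6 + 9) + 18 = 1/15 + 18 = 271/15 ≈ 18.067)
t - G = -1639 - 1*271/15 = -1639 - 271/15 = -24856/15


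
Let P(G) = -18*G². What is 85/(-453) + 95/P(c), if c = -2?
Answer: -16385/10872 ≈ -1.5071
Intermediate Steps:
85/(-453) + 95/P(c) = 85/(-453) + 95/((-18*(-2)²)) = 85*(-1/453) + 95/((-18*4)) = -85/453 + 95/(-72) = -85/453 + 95*(-1/72) = -85/453 - 95/72 = -16385/10872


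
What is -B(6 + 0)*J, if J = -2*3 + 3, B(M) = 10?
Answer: 30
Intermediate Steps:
J = -3 (J = -6 + 3 = -3)
-B(6 + 0)*J = -10*(-3) = -1*(-30) = 30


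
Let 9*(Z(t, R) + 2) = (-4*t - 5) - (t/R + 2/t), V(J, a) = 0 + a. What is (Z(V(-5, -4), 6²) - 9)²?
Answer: 2474329/26244 ≈ 94.282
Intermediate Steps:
V(J, a) = a
Z(t, R) = -23/9 - 4*t/9 - 2/(9*t) - t/(9*R) (Z(t, R) = -2 + ((-4*t - 5) - (t/R + 2/t))/9 = -2 + ((-5 - 4*t) - (2/t + t/R))/9 = -2 + ((-5 - 4*t) + (-2/t - t/R))/9 = -2 + (-5 - 4*t - 2/t - t/R)/9 = -2 + (-5/9 - 4*t/9 - 2/(9*t) - t/(9*R)) = -23/9 - 4*t/9 - 2/(9*t) - t/(9*R))
(Z(V(-5, -4), 6²) - 9)² = ((-23/9 - 4/9*(-4) - 2/9/(-4) - ⅑*(-4)/6²) - 9)² = ((-23/9 + 16/9 - 2/9*(-¼) - ⅑*(-4)/36) - 9)² = ((-23/9 + 16/9 + 1/18 - ⅑*(-4)*1/36) - 9)² = ((-23/9 + 16/9 + 1/18 + 1/81) - 9)² = (-115/162 - 9)² = (-1573/162)² = 2474329/26244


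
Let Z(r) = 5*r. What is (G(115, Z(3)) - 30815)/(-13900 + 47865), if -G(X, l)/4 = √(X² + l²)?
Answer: -6163/6793 - 4*√538/6793 ≈ -0.92092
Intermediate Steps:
G(X, l) = -4*√(X² + l²)
(G(115, Z(3)) - 30815)/(-13900 + 47865) = (-4*√(115² + (5*3)²) - 30815)/(-13900 + 47865) = (-4*√(13225 + 15²) - 30815)/33965 = (-4*√(13225 + 225) - 30815)*(1/33965) = (-20*√538 - 30815)*(1/33965) = (-30815 - 20*√538)*(1/33965) = -6163/6793 - 4*√538/6793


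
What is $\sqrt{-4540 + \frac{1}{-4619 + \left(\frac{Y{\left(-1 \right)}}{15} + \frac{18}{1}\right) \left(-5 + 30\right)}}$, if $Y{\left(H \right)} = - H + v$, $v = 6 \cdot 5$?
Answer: $\frac{i \sqrt{10823070019}}{1544} \approx 67.38 i$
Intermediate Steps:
$v = 30$
$Y{\left(H \right)} = 30 - H$ ($Y{\left(H \right)} = - H + 30 = 30 - H$)
$\sqrt{-4540 + \frac{1}{-4619 + \left(\frac{Y{\left(-1 \right)}}{15} + \frac{18}{1}\right) \left(-5 + 30\right)}} = \sqrt{-4540 + \frac{1}{-4619 + \left(\frac{30 - -1}{15} + \frac{18}{1}\right) \left(-5 + 30\right)}} = \sqrt{-4540 + \frac{1}{-4619 + \left(\left(30 + 1\right) \frac{1}{15} + 18 \cdot 1\right) 25}} = \sqrt{-4540 + \frac{1}{-4619 + \left(31 \cdot \frac{1}{15} + 18\right) 25}} = \sqrt{-4540 + \frac{1}{-4619 + \left(\frac{31}{15} + 18\right) 25}} = \sqrt{-4540 + \frac{1}{-4619 + \frac{301}{15} \cdot 25}} = \sqrt{-4540 + \frac{1}{-4619 + \frac{1505}{3}}} = \sqrt{-4540 + \frac{1}{- \frac{12352}{3}}} = \sqrt{-4540 - \frac{3}{12352}} = \sqrt{- \frac{56078083}{12352}} = \frac{i \sqrt{10823070019}}{1544}$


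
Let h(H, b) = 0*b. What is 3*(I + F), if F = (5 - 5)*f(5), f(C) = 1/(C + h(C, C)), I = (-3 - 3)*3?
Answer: -54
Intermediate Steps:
h(H, b) = 0
I = -18 (I = -6*3 = -18)
f(C) = 1/C (f(C) = 1/(C + 0) = 1/C)
F = 0 (F = (5 - 5)/5 = 0*(1/5) = 0)
3*(I + F) = 3*(-18 + 0) = 3*(-18) = -54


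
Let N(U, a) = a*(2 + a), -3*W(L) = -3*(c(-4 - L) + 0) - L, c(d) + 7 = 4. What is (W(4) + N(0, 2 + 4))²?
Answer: 19321/9 ≈ 2146.8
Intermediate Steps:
c(d) = -3 (c(d) = -7 + 4 = -3)
W(L) = -3 + L/3 (W(L) = -(-3*(-3 + 0) - L)/3 = -(-3*(-3) - L)/3 = -(9 - L)/3 = -3 + L/3)
(W(4) + N(0, 2 + 4))² = ((-3 + (⅓)*4) + (2 + 4)*(2 + (2 + 4)))² = ((-3 + 4/3) + 6*(2 + 6))² = (-5/3 + 6*8)² = (-5/3 + 48)² = (139/3)² = 19321/9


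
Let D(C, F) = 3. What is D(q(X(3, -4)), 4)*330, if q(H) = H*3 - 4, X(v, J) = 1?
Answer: 990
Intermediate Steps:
q(H) = -4 + 3*H (q(H) = 3*H - 4 = -4 + 3*H)
D(q(X(3, -4)), 4)*330 = 3*330 = 990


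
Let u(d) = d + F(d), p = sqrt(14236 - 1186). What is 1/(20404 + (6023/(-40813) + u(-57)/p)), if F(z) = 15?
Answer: 24640369647213325/502758465802955834763 + 58299533915*sqrt(58)/502758465802955834763 ≈ 4.9011e-5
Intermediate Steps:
p = 15*sqrt(58) (p = sqrt(13050) = 15*sqrt(58) ≈ 114.24)
u(d) = 15 + d (u(d) = d + 15 = 15 + d)
1/(20404 + (6023/(-40813) + u(-57)/p)) = 1/(20404 + (6023/(-40813) + (15 - 57)/((15*sqrt(58))))) = 1/(20404 + (6023*(-1/40813) - 7*sqrt(58)/145)) = 1/(20404 + (-6023/40813 - 7*sqrt(58)/145)) = 1/(832742429/40813 - 7*sqrt(58)/145)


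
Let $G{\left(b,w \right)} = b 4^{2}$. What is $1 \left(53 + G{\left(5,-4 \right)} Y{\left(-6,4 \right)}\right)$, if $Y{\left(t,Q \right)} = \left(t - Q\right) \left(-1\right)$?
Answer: $853$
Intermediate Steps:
$G{\left(b,w \right)} = 16 b$ ($G{\left(b,w \right)} = b 16 = 16 b$)
$Y{\left(t,Q \right)} = Q - t$
$1 \left(53 + G{\left(5,-4 \right)} Y{\left(-6,4 \right)}\right) = 1 \left(53 + 16 \cdot 5 \left(4 - -6\right)\right) = 1 \left(53 + 80 \left(4 + 6\right)\right) = 1 \left(53 + 80 \cdot 10\right) = 1 \left(53 + 800\right) = 1 \cdot 853 = 853$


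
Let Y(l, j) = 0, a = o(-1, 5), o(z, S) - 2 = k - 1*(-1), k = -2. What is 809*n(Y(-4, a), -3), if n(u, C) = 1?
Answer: 809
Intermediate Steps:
o(z, S) = 1 (o(z, S) = 2 + (-2 - 1*(-1)) = 2 + (-2 + 1) = 2 - 1 = 1)
a = 1
809*n(Y(-4, a), -3) = 809*1 = 809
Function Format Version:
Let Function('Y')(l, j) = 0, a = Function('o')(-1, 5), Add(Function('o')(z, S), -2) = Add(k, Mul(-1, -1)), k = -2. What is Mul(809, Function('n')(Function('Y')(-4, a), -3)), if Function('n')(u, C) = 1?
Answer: 809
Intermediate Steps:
Function('o')(z, S) = 1 (Function('o')(z, S) = Add(2, Add(-2, Mul(-1, -1))) = Add(2, Add(-2, 1)) = Add(2, -1) = 1)
a = 1
Mul(809, Function('n')(Function('Y')(-4, a), -3)) = Mul(809, 1) = 809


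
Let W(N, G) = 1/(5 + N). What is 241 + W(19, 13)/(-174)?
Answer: 1006415/4176 ≈ 241.00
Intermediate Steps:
241 + W(19, 13)/(-174) = 241 + 1/((5 + 19)*(-174)) = 241 - 1/174/24 = 241 + (1/24)*(-1/174) = 241 - 1/4176 = 1006415/4176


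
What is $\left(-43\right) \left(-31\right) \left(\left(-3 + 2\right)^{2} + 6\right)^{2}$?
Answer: $65317$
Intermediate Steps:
$\left(-43\right) \left(-31\right) \left(\left(-3 + 2\right)^{2} + 6\right)^{2} = 1333 \left(\left(-1\right)^{2} + 6\right)^{2} = 1333 \left(1 + 6\right)^{2} = 1333 \cdot 7^{2} = 1333 \cdot 49 = 65317$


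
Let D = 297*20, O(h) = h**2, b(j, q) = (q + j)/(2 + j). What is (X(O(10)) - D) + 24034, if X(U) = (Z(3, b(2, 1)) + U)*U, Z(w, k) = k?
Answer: 28169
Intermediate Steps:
b(j, q) = (j + q)/(2 + j)
D = 5940
X(U) = U*(3/4 + U) (X(U) = ((2 + 1)/(2 + 2) + U)*U = (3/4 + U)*U = U*(3/4 + U))
(X(O(10)) - D) + 24034 = ((1/4)*10**2*(3 + 4*10**2) - 1*5940) + 24034 = ((1/4)*100*(3 + 4*100) - 5940) + 24034 = ((1/4)*100*(3 + 400) - 5940) + 24034 = ((1/4)*100*403 - 5940) + 24034 = (10075 - 5940) + 24034 = 4135 + 24034 = 28169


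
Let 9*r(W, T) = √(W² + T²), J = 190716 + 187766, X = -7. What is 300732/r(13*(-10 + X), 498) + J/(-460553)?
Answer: -378482/460553 + 2706588*√296845/296845 ≈ 4966.9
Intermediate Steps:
J = 378482
r(W, T) = √(T² + W²)/9 (r(W, T) = √(W² + T²)/9 = √(T² + W²)/9)
300732/r(13*(-10 + X), 498) + J/(-460553) = 300732/((√(498² + (13*(-10 - 7))²)/9)) + 378482/(-460553) = 300732/((√(248004 + (13*(-17))²)/9)) + 378482*(-1/460553) = 300732/((√(248004 + (-221)²)/9)) - 378482/460553 = 300732/((√(248004 + 48841)/9)) - 378482/460553 = 300732/((√296845/9)) - 378482/460553 = 300732*(9*√296845/296845) - 378482/460553 = 2706588*√296845/296845 - 378482/460553 = -378482/460553 + 2706588*√296845/296845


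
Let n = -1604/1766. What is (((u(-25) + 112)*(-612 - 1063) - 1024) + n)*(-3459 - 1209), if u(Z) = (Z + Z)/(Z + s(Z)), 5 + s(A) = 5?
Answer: 791290623792/883 ≈ 8.9614e+8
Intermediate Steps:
n = -802/883 (n = -1604*1/1766 = -802/883 ≈ -0.90827)
s(A) = 0 (s(A) = -5 + 5 = 0)
u(Z) = 2 (u(Z) = (Z + Z)/(Z + 0) = (2*Z)/Z = 2)
(((u(-25) + 112)*(-612 - 1063) - 1024) + n)*(-3459 - 1209) = (((2 + 112)*(-612 - 1063) - 1024) - 802/883)*(-3459 - 1209) = ((114*(-1675) - 1024) - 802/883)*(-4668) = ((-190950 - 1024) - 802/883)*(-4668) = (-191974 - 802/883)*(-4668) = -169513844/883*(-4668) = 791290623792/883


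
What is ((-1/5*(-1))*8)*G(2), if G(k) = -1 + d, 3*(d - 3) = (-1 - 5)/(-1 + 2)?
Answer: 0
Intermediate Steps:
d = 1 (d = 3 + ((-1 - 5)/(-1 + 2))/3 = 3 + (-6/1)/3 = 3 + (-6*1)/3 = 3 + (1/3)*(-6) = 3 - 2 = 1)
G(k) = 0 (G(k) = -1 + 1 = 0)
((-1/5*(-1))*8)*G(2) = ((-1/5*(-1))*8)*0 = ((-1*1/5*(-1))*8)*0 = (-1/5*(-1)*8)*0 = ((1/5)*8)*0 = (8/5)*0 = 0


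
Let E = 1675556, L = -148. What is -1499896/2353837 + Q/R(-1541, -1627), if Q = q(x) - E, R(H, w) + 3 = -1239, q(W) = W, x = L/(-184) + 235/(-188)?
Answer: 120891799186999/89652943656 ≈ 1348.4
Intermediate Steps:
x = -41/92 (x = -148/(-184) + 235/(-188) = -148*(-1/184) + 235*(-1/188) = 37/46 - 5/4 = -41/92 ≈ -0.44565)
R(H, w) = -1242 (R(H, w) = -3 - 1239 = -1242)
Q = -154151193/92 (Q = -41/92 - 1*1675556 = -41/92 - 1675556 = -154151193/92 ≈ -1.6756e+6)
-1499896/2353837 + Q/R(-1541, -1627) = -1499896/2353837 - 154151193/92/(-1242) = -1499896*1/2353837 - 154151193/92*(-1/1242) = -1499896/2353837 + 51383731/38088 = 120891799186999/89652943656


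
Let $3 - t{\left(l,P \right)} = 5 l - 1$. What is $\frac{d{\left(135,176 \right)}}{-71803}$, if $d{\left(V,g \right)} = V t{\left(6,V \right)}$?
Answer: $\frac{3510}{71803} \approx 0.048884$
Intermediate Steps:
$t{\left(l,P \right)} = 4 - 5 l$ ($t{\left(l,P \right)} = 3 - \left(5 l - 1\right) = 3 - \left(-1 + 5 l\right) = 4 - 5 l$)
$d{\left(V,g \right)} = - 26 V$ ($d{\left(V,g \right)} = V \left(4 - 30\right) = V \left(-26\right) = - 26 V$)
$\frac{d{\left(135,176 \right)}}{-71803} = \frac{\left(-26\right) 135}{-71803} = \left(-3510\right) \left(- \frac{1}{71803}\right) = \frac{3510}{71803}$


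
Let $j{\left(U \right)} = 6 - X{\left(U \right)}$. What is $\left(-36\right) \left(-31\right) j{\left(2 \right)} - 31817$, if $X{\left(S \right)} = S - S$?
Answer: $-25121$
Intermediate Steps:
$X{\left(S \right)} = 0$
$j{\left(U \right)} = 6$ ($j{\left(U \right)} = 6 - 0 = 6 + 0 = 6$)
$\left(-36\right) \left(-31\right) j{\left(2 \right)} - 31817 = \left(-36\right) \left(-31\right) 6 - 31817 = 1116 \cdot 6 - 31817 = 6696 - 31817 = -25121$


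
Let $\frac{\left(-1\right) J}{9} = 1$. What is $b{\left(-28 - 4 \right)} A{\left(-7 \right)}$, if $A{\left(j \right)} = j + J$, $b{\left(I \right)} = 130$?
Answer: $-2080$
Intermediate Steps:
$J = -9$ ($J = \left(-9\right) 1 = -9$)
$A{\left(j \right)} = -9 + j$ ($A{\left(j \right)} = j - 9 = -9 + j$)
$b{\left(-28 - 4 \right)} A{\left(-7 \right)} = 130 \left(-9 - 7\right) = 130 \left(-16\right) = -2080$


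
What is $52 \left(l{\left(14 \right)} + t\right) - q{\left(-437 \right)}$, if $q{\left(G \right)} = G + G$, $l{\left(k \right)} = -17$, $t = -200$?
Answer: $-10410$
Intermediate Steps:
$q{\left(G \right)} = 2 G$
$52 \left(l{\left(14 \right)} + t\right) - q{\left(-437 \right)} = 52 \left(-17 - 200\right) - 2 \left(-437\right) = 52 \left(-217\right) - -874 = -11284 + 874 = -10410$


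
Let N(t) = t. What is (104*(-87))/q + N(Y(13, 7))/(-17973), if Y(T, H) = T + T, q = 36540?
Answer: -156676/629055 ≈ -0.24907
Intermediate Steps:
Y(T, H) = 2*T
(104*(-87))/q + N(Y(13, 7))/(-17973) = (104*(-87))/36540 + (2*13)/(-17973) = -9048*1/36540 + 26*(-1/17973) = -26/105 - 26/17973 = -156676/629055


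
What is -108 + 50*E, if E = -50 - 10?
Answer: -3108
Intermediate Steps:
E = -60
-108 + 50*E = -108 + 50*(-60) = -108 - 3000 = -3108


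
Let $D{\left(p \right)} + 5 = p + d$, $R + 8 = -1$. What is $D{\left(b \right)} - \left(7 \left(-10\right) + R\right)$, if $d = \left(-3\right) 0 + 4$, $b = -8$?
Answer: $70$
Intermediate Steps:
$R = -9$ ($R = -8 - 1 = -9$)
$d = 4$ ($d = 0 + 4 = 4$)
$D{\left(p \right)} = -1 + p$ ($D{\left(p \right)} = -5 + \left(p + 4\right) = -5 + \left(4 + p\right) = -1 + p$)
$D{\left(b \right)} - \left(7 \left(-10\right) + R\right) = \left(-1 - 8\right) - \left(7 \left(-10\right) - 9\right) = -9 - \left(-70 - 9\right) = -9 - -79 = -9 + 79 = 70$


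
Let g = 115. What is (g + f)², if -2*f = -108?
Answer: 28561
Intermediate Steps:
f = 54 (f = -½*(-108) = 54)
(g + f)² = (115 + 54)² = 169² = 28561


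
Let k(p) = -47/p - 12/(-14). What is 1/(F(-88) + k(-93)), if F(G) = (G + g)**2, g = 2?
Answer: 651/4815683 ≈ 0.00013518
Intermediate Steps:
F(G) = (2 + G)**2 (F(G) = (G + 2)**2 = (2 + G)**2)
k(p) = 6/7 - 47/p (k(p) = -47/p - 12*(-1/14) = -47/p + 6/7 = 6/7 - 47/p)
1/(F(-88) + k(-93)) = 1/((2 - 88)**2 + (6/7 - 47/(-93))) = 1/((-86)**2 + (6/7 - 47*(-1/93))) = 1/(7396 + (6/7 + 47/93)) = 1/(7396 + 887/651) = 1/(4815683/651) = 651/4815683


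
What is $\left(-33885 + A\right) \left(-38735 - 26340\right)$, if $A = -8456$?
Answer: $2755340575$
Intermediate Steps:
$\left(-33885 + A\right) \left(-38735 - 26340\right) = \left(-33885 - 8456\right) \left(-38735 - 26340\right) = \left(-42341\right) \left(-65075\right) = 2755340575$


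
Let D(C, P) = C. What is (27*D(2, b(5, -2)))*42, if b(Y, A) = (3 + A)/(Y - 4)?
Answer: 2268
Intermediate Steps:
b(Y, A) = (3 + A)/(-4 + Y)
(27*D(2, b(5, -2)))*42 = (27*2)*42 = 54*42 = 2268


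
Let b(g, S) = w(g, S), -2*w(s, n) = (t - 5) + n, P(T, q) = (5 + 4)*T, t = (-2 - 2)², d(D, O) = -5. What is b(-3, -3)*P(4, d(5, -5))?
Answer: -144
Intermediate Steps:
t = 16 (t = (-4)² = 16)
P(T, q) = 9*T
w(s, n) = -11/2 - n/2 (w(s, n) = -((16 - 5) + n)/2 = -(11 + n)/2 = -11/2 - n/2)
b(g, S) = -11/2 - S/2
b(-3, -3)*P(4, d(5, -5)) = (-11/2 - ½*(-3))*(9*4) = (-11/2 + 3/2)*36 = -4*36 = -144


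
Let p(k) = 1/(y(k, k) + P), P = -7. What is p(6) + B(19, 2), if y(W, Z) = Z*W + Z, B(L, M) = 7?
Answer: 246/35 ≈ 7.0286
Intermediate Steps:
y(W, Z) = Z + W*Z (y(W, Z) = W*Z + Z = Z + W*Z)
p(k) = 1/(-7 + k*(1 + k)) (p(k) = 1/(k*(1 + k) - 7) = 1/(-7 + k*(1 + k)))
p(6) + B(19, 2) = 1/(-7 + 6*(1 + 6)) + 7 = 1/(-7 + 6*7) + 7 = 1/(-7 + 42) + 7 = 1/35 + 7 = 246/35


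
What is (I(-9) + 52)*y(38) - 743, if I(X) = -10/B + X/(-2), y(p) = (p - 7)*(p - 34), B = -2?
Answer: 6883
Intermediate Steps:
y(p) = (-34 + p)*(-7 + p) (y(p) = (-7 + p)*(-34 + p) = (-34 + p)*(-7 + p))
I(X) = 5 - X/2 (I(X) = -10/(-2) + X/(-2) = -10*(-1/2) + X*(-1/2) = 5 - X/2)
(I(-9) + 52)*y(38) - 743 = ((5 - 1/2*(-9)) + 52)*(238 + 38**2 - 41*38) - 743 = ((5 + 9/2) + 52)*(238 + 1444 - 1558) - 743 = (19/2 + 52)*124 - 743 = (123/2)*124 - 743 = 7626 - 743 = 6883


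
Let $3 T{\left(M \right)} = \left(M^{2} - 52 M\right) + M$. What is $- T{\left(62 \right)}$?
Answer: $- \frac{682}{3} \approx -227.33$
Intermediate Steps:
$T{\left(M \right)} = - 17 M + \frac{M^{2}}{3}$ ($T{\left(M \right)} = \frac{\left(M^{2} - 52 M\right) + M}{3} = \frac{M^{2} - 51 M}{3} = - 17 M + \frac{M^{2}}{3}$)
$- T{\left(62 \right)} = - \frac{62 \left(-51 + 62\right)}{3} = - \frac{62 \cdot 11}{3} = \left(-1\right) \frac{682}{3} = - \frac{682}{3}$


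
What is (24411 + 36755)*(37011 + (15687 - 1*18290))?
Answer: 2104599728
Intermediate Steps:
(24411 + 36755)*(37011 + (15687 - 1*18290)) = 61166*(37011 + (15687 - 18290)) = 61166*(37011 - 2603) = 61166*34408 = 2104599728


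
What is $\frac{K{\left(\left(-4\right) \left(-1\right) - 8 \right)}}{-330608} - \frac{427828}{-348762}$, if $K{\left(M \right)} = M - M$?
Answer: $\frac{213914}{174381} \approx 1.2267$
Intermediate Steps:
$K{\left(M \right)} = 0$
$\frac{K{\left(\left(-4\right) \left(-1\right) - 8 \right)}}{-330608} - \frac{427828}{-348762} = \frac{0}{-330608} - \frac{427828}{-348762} = 0 \left(- \frac{1}{330608}\right) - - \frac{213914}{174381} = 0 + \frac{213914}{174381} = \frac{213914}{174381}$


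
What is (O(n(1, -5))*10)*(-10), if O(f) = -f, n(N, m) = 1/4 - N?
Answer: -75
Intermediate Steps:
n(N, m) = ¼ - N
(O(n(1, -5))*10)*(-10) = (-(¼ - 1*1)*10)*(-10) = (-(¼ - 1)*10)*(-10) = (-1*(-¾)*10)*(-10) = ((¾)*10)*(-10) = (15/2)*(-10) = -75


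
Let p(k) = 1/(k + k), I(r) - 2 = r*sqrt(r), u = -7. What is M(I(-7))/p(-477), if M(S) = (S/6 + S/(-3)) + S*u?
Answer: 13674 - 47859*I*sqrt(7) ≈ 13674.0 - 1.2662e+5*I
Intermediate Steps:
I(r) = 2 + r**(3/2) (I(r) = 2 + r*sqrt(r) = 2 + r**(3/2))
M(S) = -43*S/6 (M(S) = (S/6 + S/(-3)) + S*(-7) = (S*(1/6) + S*(-1/3)) - 7*S = (S/6 - S/3) - 7*S = -S/6 - 7*S = -43*S/6)
p(k) = 1/(2*k)
M(I(-7))/p(-477) = (-43*(2 + (-7)**(3/2))/6)/(((1/2)/(-477))) = (-43*(2 - 7*I*sqrt(7))/6)/(((1/2)*(-1/477))) = (-43/3 + 301*I*sqrt(7)/6)/(-1/954) = (-43/3 + 301*I*sqrt(7)/6)*(-954) = 13674 - 47859*I*sqrt(7)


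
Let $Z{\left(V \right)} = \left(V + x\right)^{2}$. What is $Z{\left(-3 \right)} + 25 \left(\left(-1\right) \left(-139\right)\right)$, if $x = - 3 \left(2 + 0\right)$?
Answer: $3556$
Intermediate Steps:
$x = -6$ ($x = \left(-3\right) 2 = -6$)
$Z{\left(V \right)} = \left(-6 + V\right)^{2}$ ($Z{\left(V \right)} = \left(V - 6\right)^{2} = \left(-6 + V\right)^{2}$)
$Z{\left(-3 \right)} + 25 \left(\left(-1\right) \left(-139\right)\right) = \left(-6 - 3\right)^{2} + 25 \left(\left(-1\right) \left(-139\right)\right) = \left(-9\right)^{2} + 25 \cdot 139 = 81 + 3475 = 3556$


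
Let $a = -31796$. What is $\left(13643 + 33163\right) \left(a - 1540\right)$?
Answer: $-1560324816$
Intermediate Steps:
$\left(13643 + 33163\right) \left(a - 1540\right) = \left(13643 + 33163\right) \left(-31796 - 1540\right) = 46806 \left(-33336\right) = -1560324816$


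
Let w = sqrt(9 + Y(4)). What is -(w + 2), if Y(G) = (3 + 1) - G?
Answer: -5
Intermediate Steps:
Y(G) = 4 - G
w = 3 (w = sqrt(9 + (4 - 1*4)) = sqrt(9 + (4 - 4)) = sqrt(9 + 0) = sqrt(9) = 3)
-(w + 2) = -(3 + 2) = -1*5 = -5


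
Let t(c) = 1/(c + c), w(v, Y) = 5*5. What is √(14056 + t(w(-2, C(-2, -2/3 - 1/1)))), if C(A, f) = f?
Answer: 3*√156178/10 ≈ 118.56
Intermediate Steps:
w(v, Y) = 25
t(c) = 1/(2*c)
√(14056 + t(w(-2, C(-2, -2/3 - 1/1)))) = √(14056 + (½)/25) = √(14056 + (½)*(1/25)) = √(14056 + 1/50) = √(702801/50) = 3*√156178/10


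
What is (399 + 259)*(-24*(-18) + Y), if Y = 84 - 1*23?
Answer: 324394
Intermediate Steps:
Y = 61 (Y = 84 - 23 = 61)
(399 + 259)*(-24*(-18) + Y) = (399 + 259)*(-24*(-18) + 61) = 658*(432 + 61) = 658*493 = 324394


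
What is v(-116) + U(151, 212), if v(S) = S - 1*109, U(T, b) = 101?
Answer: -124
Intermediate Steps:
v(S) = -109 + S (v(S) = S - 109 = -109 + S)
v(-116) + U(151, 212) = (-109 - 116) + 101 = -225 + 101 = -124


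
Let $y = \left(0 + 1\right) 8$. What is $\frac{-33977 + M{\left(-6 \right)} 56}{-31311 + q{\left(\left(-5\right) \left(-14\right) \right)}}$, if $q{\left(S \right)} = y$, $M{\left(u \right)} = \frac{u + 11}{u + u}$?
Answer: $\frac{102001}{93909} \approx 1.0862$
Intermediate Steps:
$M{\left(u \right)} = \frac{11 + u}{2 u}$
$y = 8$ ($y = 1 \cdot 8 = 8$)
$q{\left(S \right)} = 8$
$\frac{-33977 + M{\left(-6 \right)} 56}{-31311 + q{\left(\left(-5\right) \left(-14\right) \right)}} = \frac{-33977 + \frac{11 - 6}{2 \left(-6\right)} 56}{-31311 + 8} = \frac{-33977 + \frac{1}{2} \left(- \frac{1}{6}\right) 5 \cdot 56}{-31303} = \left(-33977 - \frac{70}{3}\right) \left(- \frac{1}{31303}\right) = \left(- \frac{102001}{3}\right) \left(- \frac{1}{31303}\right) = \frac{102001}{93909}$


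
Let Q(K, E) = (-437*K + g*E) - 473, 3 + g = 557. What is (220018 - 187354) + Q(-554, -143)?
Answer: 195067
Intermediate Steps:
g = 554 (g = -3 + 557 = 554)
Q(K, E) = -473 - 437*K + 554*E (Q(K, E) = (-437*K + 554*E) - 473 = -473 - 437*K + 554*E)
(220018 - 187354) + Q(-554, -143) = (220018 - 187354) + (-473 - 437*(-554) + 554*(-143)) = 32664 + (-473 + 242098 - 79222) = 32664 + 162403 = 195067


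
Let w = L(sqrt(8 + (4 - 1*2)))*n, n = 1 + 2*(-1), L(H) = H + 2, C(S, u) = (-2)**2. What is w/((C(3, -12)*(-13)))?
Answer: 1/26 + sqrt(10)/52 ≈ 0.099275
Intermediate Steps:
C(S, u) = 4
L(H) = 2 + H
n = -1 (n = 1 - 2 = -1)
w = -2 - sqrt(10) (w = (2 + sqrt(8 + (4 - 1*2)))*(-1) = (2 + sqrt(8 + (4 - 2)))*(-1) = (2 + sqrt(8 + 2))*(-1) = (2 + sqrt(10))*(-1) = -2 - sqrt(10) ≈ -5.1623)
w/((C(3, -12)*(-13))) = (-2 - sqrt(10))/((4*(-13))) = (-2 - sqrt(10))/(-52) = (-2 - sqrt(10))*(-1/52) = 1/26 + sqrt(10)/52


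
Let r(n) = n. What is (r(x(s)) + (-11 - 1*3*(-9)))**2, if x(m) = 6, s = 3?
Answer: 484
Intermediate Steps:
(r(x(s)) + (-11 - 1*3*(-9)))**2 = (6 + (-11 - 1*3*(-9)))**2 = (6 + (-11 - 3*(-9)))**2 = (6 + (-11 + 27))**2 = (6 + 16)**2 = 22**2 = 484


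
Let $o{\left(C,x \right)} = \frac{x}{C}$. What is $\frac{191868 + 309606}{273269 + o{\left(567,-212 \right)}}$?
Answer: $\frac{284335758}{154943311} \approx 1.8351$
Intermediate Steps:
$\frac{191868 + 309606}{273269 + o{\left(567,-212 \right)}} = \frac{191868 + 309606}{273269 - \frac{212}{567}} = \frac{501474}{273269 - \frac{212}{567}} = \frac{501474}{\frac{154943311}{567}} = 501474 \cdot \frac{567}{154943311} = \frac{284335758}{154943311}$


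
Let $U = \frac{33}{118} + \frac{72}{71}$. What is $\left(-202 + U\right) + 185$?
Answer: $- \frac{131587}{8378} \approx -15.706$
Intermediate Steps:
$U = \frac{10839}{8378}$ ($U = 33 \cdot \frac{1}{118} + 72 \cdot \frac{1}{71} = \frac{33}{118} + \frac{72}{71} = \frac{10839}{8378} \approx 1.2937$)
$\left(-202 + U\right) + 185 = \left(-202 + \frac{10839}{8378}\right) + 185 = - \frac{1681517}{8378} + 185 = - \frac{131587}{8378}$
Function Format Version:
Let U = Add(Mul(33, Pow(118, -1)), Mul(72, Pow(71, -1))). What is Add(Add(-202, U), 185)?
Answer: Rational(-131587, 8378) ≈ -15.706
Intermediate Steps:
U = Rational(10839, 8378) (U = Add(Mul(33, Rational(1, 118)), Mul(72, Rational(1, 71))) = Add(Rational(33, 118), Rational(72, 71)) = Rational(10839, 8378) ≈ 1.2937)
Add(Add(-202, U), 185) = Add(Add(-202, Rational(10839, 8378)), 185) = Add(Rational(-1681517, 8378), 185) = Rational(-131587, 8378)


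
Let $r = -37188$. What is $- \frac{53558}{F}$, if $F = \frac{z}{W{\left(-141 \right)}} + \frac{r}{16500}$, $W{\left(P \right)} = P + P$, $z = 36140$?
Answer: $\frac{10383557250}{25283209} \approx 410.69$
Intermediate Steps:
$W{\left(P \right)} = 2 P$
$F = - \frac{25283209}{193875}$ ($F = \frac{36140}{2 \left(-141\right)} - \frac{37188}{16500} = \frac{36140}{-282} - \frac{3099}{1375} = 36140 \left(- \frac{1}{282}\right) - \frac{3099}{1375} = - \frac{18070}{141} - \frac{3099}{1375} = - \frac{25283209}{193875} \approx -130.41$)
$- \frac{53558}{F} = - \frac{53558}{- \frac{25283209}{193875}} = \left(-53558\right) \left(- \frac{193875}{25283209}\right) = \frac{10383557250}{25283209}$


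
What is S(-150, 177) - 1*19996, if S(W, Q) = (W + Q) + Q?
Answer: -19792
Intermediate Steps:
S(W, Q) = W + 2*Q (S(W, Q) = (Q + W) + Q = W + 2*Q)
S(-150, 177) - 1*19996 = (-150 + 2*177) - 1*19996 = (-150 + 354) - 19996 = 204 - 19996 = -19792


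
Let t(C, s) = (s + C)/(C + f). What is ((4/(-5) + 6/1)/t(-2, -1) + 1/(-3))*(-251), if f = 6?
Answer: 27359/15 ≈ 1823.9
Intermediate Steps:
t(C, s) = (C + s)/(6 + C) (t(C, s) = (s + C)/(C + 6) = (C + s)/(6 + C))
((4/(-5) + 6/1)/t(-2, -1) + 1/(-3))*(-251) = ((4/(-5) + 6/1)/(((-2 - 1)/(6 - 2))) + 1/(-3))*(-251) = ((4*(-1/5) + 6*1)/((-3/4)) + 1*(-1/3))*(-251) = ((-4/5 + 6)/(((1/4)*(-3))) - 1/3)*(-251) = (26/(5*(-3/4)) - 1/3)*(-251) = ((26/5)*(-4/3) - 1/3)*(-251) = (-104/15 - 1/3)*(-251) = -109/15*(-251) = 27359/15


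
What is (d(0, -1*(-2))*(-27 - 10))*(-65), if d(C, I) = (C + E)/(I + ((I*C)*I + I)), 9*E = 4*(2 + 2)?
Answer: 9620/9 ≈ 1068.9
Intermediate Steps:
E = 16/9 (E = (4*(2 + 2))/9 = (4*4)/9 = (⅑)*16 = 16/9 ≈ 1.7778)
d(C, I) = (16/9 + C)/(2*I + C*I²) (d(C, I) = (C + 16/9)/(I + ((I*C)*I + I)) = (16/9 + C)/(I + ((C*I)*I + I)) = (16/9 + C)/(I + (C*I² + I)) = (16/9 + C)/(I + (I + C*I²)) = (16/9 + C)/(2*I + C*I²))
(d(0, -1*(-2))*(-27 - 10))*(-65) = (((16/9 + 0)/(((-1*(-2)))*(2 + 0*(-1*(-2)))))*(-27 - 10))*(-65) = (((16/9)/(2*(2 + 0*2)))*(-37))*(-65) = (((½)*(16/9)/(2 + 0))*(-37))*(-65) = (((½)*(16/9)/2)*(-37))*(-65) = (((½)*(½)*(16/9))*(-37))*(-65) = ((4/9)*(-37))*(-65) = -148/9*(-65) = 9620/9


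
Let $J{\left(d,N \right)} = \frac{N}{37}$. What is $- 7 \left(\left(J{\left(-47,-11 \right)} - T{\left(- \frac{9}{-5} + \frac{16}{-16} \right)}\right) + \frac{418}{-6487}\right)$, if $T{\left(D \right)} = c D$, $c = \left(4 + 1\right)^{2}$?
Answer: $\frac{34210421}{240019} \approx 142.53$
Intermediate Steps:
$c = 25$ ($c = 5^{2} = 25$)
$J{\left(d,N \right)} = \frac{N}{37}$ ($J{\left(d,N \right)} = N \frac{1}{37} = \frac{N}{37}$)
$T{\left(D \right)} = 25 D$
$- 7 \left(\left(J{\left(-47,-11 \right)} - T{\left(- \frac{9}{-5} + \frac{16}{-16} \right)}\right) + \frac{418}{-6487}\right) = - 7 \left(\left(\frac{1}{37} \left(-11\right) - 25 \left(- \frac{9}{-5} + \frac{16}{-16}\right)\right) + \frac{418}{-6487}\right) = - 7 \left(\left(- \frac{11}{37} - 25 \left(\left(-9\right) \left(- \frac{1}{5}\right) + 16 \left(- \frac{1}{16}\right)\right)\right) + 418 \left(- \frac{1}{6487}\right)\right) = - 7 \left(\left(- \frac{11}{37} - 25 \left(\frac{9}{5} - 1\right)\right) - \frac{418}{6487}\right) = - 7 \left(\left(- \frac{11}{37} - 25 \cdot \frac{4}{5}\right) - \frac{418}{6487}\right) = - 7 \left(\left(- \frac{11}{37} - 20\right) - \frac{418}{6487}\right) = - 7 \left(- \frac{751}{37} - \frac{418}{6487}\right) = \left(-7\right) \left(- \frac{4887203}{240019}\right) = \frac{34210421}{240019}$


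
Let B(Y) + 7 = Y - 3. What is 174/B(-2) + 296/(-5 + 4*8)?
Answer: -191/54 ≈ -3.5370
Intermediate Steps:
B(Y) = -10 + Y (B(Y) = -7 + (Y - 3) = -7 + (-3 + Y) = -10 + Y)
174/B(-2) + 296/(-5 + 4*8) = 174/(-10 - 2) + 296/(-5 + 4*8) = 174/(-12) + 296/(-5 + 32) = 174*(-1/12) + 296/27 = -29/2 + 296*(1/27) = -29/2 + 296/27 = -191/54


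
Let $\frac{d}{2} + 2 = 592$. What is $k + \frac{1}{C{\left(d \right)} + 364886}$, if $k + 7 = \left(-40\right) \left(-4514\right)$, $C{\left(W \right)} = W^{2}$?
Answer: $\frac{317283259159}{1757286} \approx 1.8055 \cdot 10^{5}$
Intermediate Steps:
$d = 1180$ ($d = -4 + 2 \cdot 592 = -4 + 1184 = 1180$)
$k = 180553$ ($k = -7 - -180560 = -7 + 180560 = 180553$)
$k + \frac{1}{C{\left(d \right)} + 364886} = 180553 + \frac{1}{1180^{2} + 364886} = 180553 + \frac{1}{1392400 + 364886} = 180553 + \frac{1}{1757286} = \frac{317283259159}{1757286}$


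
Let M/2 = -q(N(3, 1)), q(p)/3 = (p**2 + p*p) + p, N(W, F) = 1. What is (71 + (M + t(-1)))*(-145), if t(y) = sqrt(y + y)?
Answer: -7685 - 145*I*sqrt(2) ≈ -7685.0 - 205.06*I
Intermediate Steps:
q(p) = 3*p + 6*p**2 (q(p) = 3*((p**2 + p*p) + p) = 3*((p**2 + p**2) + p) = 3*(2*p**2 + p) = 3*(p + 2*p**2) = 3*p + 6*p**2)
t(y) = sqrt(2)*sqrt(y) (t(y) = sqrt(2*y) = sqrt(2)*sqrt(y))
M = -18 (M = 2*(-3*(1 + 2*1)) = 2*(-3*(1 + 2)) = 2*(-3*3) = 2*(-1*9) = 2*(-9) = -18)
(71 + (M + t(-1)))*(-145) = (71 + (-18 + sqrt(2)*sqrt(-1)))*(-145) = (71 + (-18 + sqrt(2)*I))*(-145) = (71 + (-18 + I*sqrt(2)))*(-145) = (53 + I*sqrt(2))*(-145) = -7685 - 145*I*sqrt(2)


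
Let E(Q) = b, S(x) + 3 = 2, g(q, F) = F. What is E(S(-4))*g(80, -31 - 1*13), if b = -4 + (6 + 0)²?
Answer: -1408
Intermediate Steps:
S(x) = -1 (S(x) = -3 + 2 = -1)
b = 32 (b = -4 + 6² = -4 + 36 = 32)
E(Q) = 32
E(S(-4))*g(80, -31 - 1*13) = 32*(-31 - 1*13) = 32*(-31 - 13) = 32*(-44) = -1408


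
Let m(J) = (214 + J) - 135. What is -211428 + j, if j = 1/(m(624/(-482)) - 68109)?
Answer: -3466476654217/16395542 ≈ -2.1143e+5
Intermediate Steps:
m(J) = 79 + J
j = -241/16395542 (j = 1/((79 + 624/(-482)) - 68109) = 1/((79 + 624*(-1/482)) - 68109) = 1/((79 - 312/241) - 68109) = 1/(18727/241 - 68109) = 1/(-16395542/241) = -241/16395542 ≈ -1.4699e-5)
-211428 + j = -211428 - 241/16395542 = -3466476654217/16395542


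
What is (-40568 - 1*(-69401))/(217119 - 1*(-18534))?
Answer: 9611/78551 ≈ 0.12235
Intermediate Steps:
(-40568 - 1*(-69401))/(217119 - 1*(-18534)) = (-40568 + 69401)/(217119 + 18534) = 28833/235653 = 28833*(1/235653) = 9611/78551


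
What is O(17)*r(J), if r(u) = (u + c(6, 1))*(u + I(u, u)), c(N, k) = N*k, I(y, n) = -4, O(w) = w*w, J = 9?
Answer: 21675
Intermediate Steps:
O(w) = w²
r(u) = (-4 + u)*(6 + u) (r(u) = (u + 6*1)*(u - 4) = (u + 6)*(-4 + u) = (6 + u)*(-4 + u) = (-4 + u)*(6 + u))
O(17)*r(J) = 17²*(-24 + 9² + 2*9) = 289*(-24 + 81 + 18) = 289*75 = 21675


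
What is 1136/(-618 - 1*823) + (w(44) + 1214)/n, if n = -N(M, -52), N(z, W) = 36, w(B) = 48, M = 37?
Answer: -929719/25938 ≈ -35.844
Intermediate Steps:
n = -36 (n = -1*36 = -36)
1136/(-618 - 1*823) + (w(44) + 1214)/n = 1136/(-618 - 1*823) + (48 + 1214)/(-36) = 1136/(-618 - 823) + 1262*(-1/36) = 1136/(-1441) - 631/18 = 1136*(-1/1441) - 631/18 = -1136/1441 - 631/18 = -929719/25938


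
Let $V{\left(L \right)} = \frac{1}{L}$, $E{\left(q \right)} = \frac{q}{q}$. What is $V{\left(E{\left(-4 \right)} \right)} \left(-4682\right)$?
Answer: $-4682$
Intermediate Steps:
$E{\left(q \right)} = 1$
$V{\left(E{\left(-4 \right)} \right)} \left(-4682\right) = 1^{-1} \left(-4682\right) = 1 \left(-4682\right) = -4682$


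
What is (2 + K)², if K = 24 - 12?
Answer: 196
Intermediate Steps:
K = 12
(2 + K)² = (2 + 12)² = 14² = 196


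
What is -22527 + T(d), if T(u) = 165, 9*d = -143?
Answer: -22362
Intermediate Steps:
d = -143/9 (d = (⅑)*(-143) = -143/9 ≈ -15.889)
-22527 + T(d) = -22527 + 165 = -22362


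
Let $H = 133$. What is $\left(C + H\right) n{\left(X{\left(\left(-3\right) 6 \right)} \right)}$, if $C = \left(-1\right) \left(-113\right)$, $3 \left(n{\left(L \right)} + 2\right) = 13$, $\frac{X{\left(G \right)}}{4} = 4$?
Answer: $574$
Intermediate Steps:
$X{\left(G \right)} = 16$ ($X{\left(G \right)} = 4 \cdot 4 = 16$)
$n{\left(L \right)} = \frac{7}{3}$ ($n{\left(L \right)} = -2 + \frac{1}{3} \cdot 13 = -2 + \frac{13}{3} = \frac{7}{3}$)
$C = 113$
$\left(C + H\right) n{\left(X{\left(\left(-3\right) 6 \right)} \right)} = \left(113 + 133\right) \frac{7}{3} = 246 \cdot \frac{7}{3} = 574$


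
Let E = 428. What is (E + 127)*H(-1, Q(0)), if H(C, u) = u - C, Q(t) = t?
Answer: 555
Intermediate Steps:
(E + 127)*H(-1, Q(0)) = (428 + 127)*(0 - 1*(-1)) = 555*(0 + 1) = 555*1 = 555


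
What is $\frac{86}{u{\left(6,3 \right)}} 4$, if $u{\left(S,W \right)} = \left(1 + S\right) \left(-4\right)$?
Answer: $- \frac{86}{7} \approx -12.286$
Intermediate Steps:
$u{\left(S,W \right)} = -4 - 4 S$
$\frac{86}{u{\left(6,3 \right)}} 4 = \frac{86}{-4 - 24} \cdot 4 = \frac{86}{-28} \cdot 4 = 86 \left(- \frac{1}{28}\right) 4 = \left(- \frac{43}{14}\right) 4 = - \frac{86}{7}$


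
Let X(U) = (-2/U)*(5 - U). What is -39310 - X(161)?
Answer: -6329222/161 ≈ -39312.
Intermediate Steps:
X(U) = -2*(5 - U)/U
-39310 - X(161) = -39310 - (2 - 10/161) = -39310 - 1*312/161 = -39310 - 312/161 = -6329222/161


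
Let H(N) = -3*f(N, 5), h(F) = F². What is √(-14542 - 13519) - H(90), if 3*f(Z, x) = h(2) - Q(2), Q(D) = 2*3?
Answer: -2 + I*√28061 ≈ -2.0 + 167.51*I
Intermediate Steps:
Q(D) = 6
f(Z, x) = -⅔ (f(Z, x) = (2² - 1*6)/3 = (4 - 6)/3 = (⅓)*(-2) = -⅔)
H(N) = 2 (H(N) = -3*(-⅔) = 2)
√(-14542 - 13519) - H(90) = √(-14542 - 13519) - 1*2 = √(-28061) - 2 = I*√28061 - 2 = -2 + I*√28061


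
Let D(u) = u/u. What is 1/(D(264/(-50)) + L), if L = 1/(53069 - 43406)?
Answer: 9663/9664 ≈ 0.99990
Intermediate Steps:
D(u) = 1
L = 1/9663 ≈ 0.00010349
1/(D(264/(-50)) + L) = 1/(1 + 1/9663) = 1/(9664/9663) = 9663/9664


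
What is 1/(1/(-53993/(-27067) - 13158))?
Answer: -356093593/27067 ≈ -13156.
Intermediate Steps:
1/(1/(-53993/(-27067) - 13158)) = 1/(1/(-53993*(-1/27067) - 13158)) = 1/(1/(53993/27067 - 13158)) = 1/(1/(-356093593/27067)) = 1/(-27067/356093593) = -356093593/27067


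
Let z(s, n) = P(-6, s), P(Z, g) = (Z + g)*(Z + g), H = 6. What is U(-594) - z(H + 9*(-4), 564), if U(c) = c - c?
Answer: -1296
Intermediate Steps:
U(c) = 0
P(Z, g) = (Z + g)**2
z(s, n) = (-6 + s)**2
U(-594) - z(H + 9*(-4), 564) = 0 - (-6 + (6 + 9*(-4)))**2 = 0 - (-6 + (6 - 36))**2 = 0 - (-6 - 30)**2 = 0 - 1*(-36)**2 = 0 - 1*1296 = 0 - 1296 = -1296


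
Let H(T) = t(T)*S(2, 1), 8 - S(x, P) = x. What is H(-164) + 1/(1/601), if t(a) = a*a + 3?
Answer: 161995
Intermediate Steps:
S(x, P) = 8 - x
t(a) = 3 + a**2 (t(a) = a**2 + 3 = 3 + a**2)
H(T) = 18 + 6*T**2 (H(T) = (3 + T**2)*(8 - 1*2) = (3 + T**2)*(8 - 2) = (3 + T**2)*6 = 18 + 6*T**2)
H(-164) + 1/(1/601) = (18 + 6*(-164)**2) + 1/(1/601) = (18 + 6*26896) + 1/(1/601) = (18 + 161376) + 601 = 161394 + 601 = 161995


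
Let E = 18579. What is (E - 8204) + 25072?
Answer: 35447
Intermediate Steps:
(E - 8204) + 25072 = (18579 - 8204) + 25072 = 10375 + 25072 = 35447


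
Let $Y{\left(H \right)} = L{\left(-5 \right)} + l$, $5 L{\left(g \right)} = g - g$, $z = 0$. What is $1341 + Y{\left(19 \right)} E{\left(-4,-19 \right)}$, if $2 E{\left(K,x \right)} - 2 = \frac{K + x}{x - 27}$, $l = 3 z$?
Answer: $1341$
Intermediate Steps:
$L{\left(g \right)} = 0$ ($L{\left(g \right)} = \frac{g - g}{5} = \frac{1}{5} \cdot 0 = 0$)
$l = 0$ ($l = 3 \cdot 0 = 0$)
$E{\left(K,x \right)} = 1 + \frac{K + x}{2 \left(-27 + x\right)}$ ($E{\left(K,x \right)} = 1 + \frac{\left(K + x\right) \frac{1}{x - 27}}{2} = 1 + \frac{\left(K + x\right) \frac{1}{-27 + x}}{2} = 1 + \frac{\frac{1}{-27 + x} \left(K + x\right)}{2} = 1 + \frac{K + x}{2 \left(-27 + x\right)}$)
$Y{\left(H \right)} = 0$ ($Y{\left(H \right)} = 0 + 0 = 0$)
$1341 + Y{\left(19 \right)} E{\left(-4,-19 \right)} = 1341 + 0 \frac{-54 - 4 + 3 \left(-19\right)}{2 \left(-27 - 19\right)} = 1341 + 0 \frac{-54 - 4 - 57}{2 \left(-46\right)} = 1341 + 0 \cdot \frac{1}{2} \left(- \frac{1}{46}\right) \left(-115\right) = 1341 + 0 \cdot \frac{5}{4} = 1341 + 0 = 1341$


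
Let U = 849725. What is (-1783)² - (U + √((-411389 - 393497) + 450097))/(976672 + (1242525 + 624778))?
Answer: 361649951562/113759 - 3*I*√39421/2843975 ≈ 3.1791e+6 - 0.00020944*I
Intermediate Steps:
(-1783)² - (U + √((-411389 - 393497) + 450097))/(976672 + (1242525 + 624778)) = (-1783)² - (849725 + √((-411389 - 393497) + 450097))/(976672 + (1242525 + 624778)) = 3179089 - (849725 + √(-804886 + 450097))/(976672 + 1867303) = 3179089 - (849725 + √(-354789))/2843975 = 3179089 - (849725 + 3*I*√39421)/2843975 = 3179089 - (33989/113759 + 3*I*√39421/2843975) = 3179089 + (-33989/113759 - 3*I*√39421/2843975) = 361649951562/113759 - 3*I*√39421/2843975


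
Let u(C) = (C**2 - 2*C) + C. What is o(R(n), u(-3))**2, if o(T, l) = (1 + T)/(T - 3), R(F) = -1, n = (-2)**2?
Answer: 0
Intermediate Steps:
n = 4
u(C) = C**2 - C
o(T, l) = (1 + T)/(-3 + T)
o(R(n), u(-3))**2 = ((1 - 1)/(-3 - 1))**2 = (0/(-4))**2 = (-1/4*0)**2 = 0**2 = 0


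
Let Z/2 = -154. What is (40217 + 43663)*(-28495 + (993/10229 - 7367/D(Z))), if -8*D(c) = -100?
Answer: -124772726929536/51145 ≈ -2.4396e+9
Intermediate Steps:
Z = -308 (Z = 2*(-154) = -308)
D(c) = 25/2 (D(c) = -⅛*(-100) = 25/2)
(40217 + 43663)*(-28495 + (993/10229 - 7367/D(Z))) = (40217 + 43663)*(-28495 + (993/10229 - 7367/25/2)) = 83880*(-28495 + (993*(1/10229) - 7367*2/25)) = 83880*(-28495 + (993/10229 - 14734/25)) = 83880*(-28495 - 150689261/255725) = 83880*(-7437573136/255725) = -124772726929536/51145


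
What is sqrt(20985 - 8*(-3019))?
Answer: sqrt(45137) ≈ 212.45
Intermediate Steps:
sqrt(20985 - 8*(-3019)) = sqrt(20985 + 24152) = sqrt(45137)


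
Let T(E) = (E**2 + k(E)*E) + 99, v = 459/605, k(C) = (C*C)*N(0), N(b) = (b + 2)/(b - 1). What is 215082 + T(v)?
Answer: 47650717499472/221445125 ≈ 2.1518e+5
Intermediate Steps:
N(b) = (2 + b)/(-1 + b)
k(C) = -2*C**2 (k(C) = (C*C)*((2 + 0)/(-1 + 0)) = C**2*(2/(-1)) = C**2*(-1*2) = C**2*(-2) = -2*C**2)
v = 459/605 (v = 459*(1/605) = 459/605 ≈ 0.75868)
T(E) = 99 + E**2 - 2*E**3 (T(E) = (E**2 + (-2*E**2)*E) + 99 = (E**2 - 2*E**3) + 99 = 99 + E**2 - 2*E**3)
215082 + T(v) = 215082 + (99 + (459/605)**2 - 2*(459/605)**3) = 215082 + (99 + 210681/366025 - 2*96702579/221445125) = 215082 + (99 + 210681/366025 - 193405158/221445125) = 215082 + 21857124222/221445125 = 47650717499472/221445125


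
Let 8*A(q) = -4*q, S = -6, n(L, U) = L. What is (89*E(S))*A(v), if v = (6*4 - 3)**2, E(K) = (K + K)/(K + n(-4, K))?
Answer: -117747/5 ≈ -23549.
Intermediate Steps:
E(K) = 2*K/(-4 + K) (E(K) = (K + K)/(K - 4) = (2*K)/(-4 + K) = 2*K/(-4 + K))
v = 441 (v = (24 - 3)**2 = 21**2 = 441)
A(q) = -q/2 (A(q) = (-4*q)/8 = -q/2)
(89*E(S))*A(v) = (89*(2*(-6)/(-4 - 6)))*(-1/2*441) = (89*(2*(-6)/(-10)))*(-441/2) = (89*(2*(-6)*(-1/10)))*(-441/2) = (89*(6/5))*(-441/2) = (534/5)*(-441/2) = -117747/5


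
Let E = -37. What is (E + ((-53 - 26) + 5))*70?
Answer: -7770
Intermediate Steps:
(E + ((-53 - 26) + 5))*70 = (-37 + ((-53 - 26) + 5))*70 = (-37 + (-79 + 5))*70 = (-37 - 74)*70 = -111*70 = -7770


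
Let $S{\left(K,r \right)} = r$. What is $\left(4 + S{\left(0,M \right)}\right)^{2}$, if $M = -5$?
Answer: $1$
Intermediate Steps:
$\left(4 + S{\left(0,M \right)}\right)^{2} = \left(4 - 5\right)^{2} = \left(-1\right)^{2} = 1$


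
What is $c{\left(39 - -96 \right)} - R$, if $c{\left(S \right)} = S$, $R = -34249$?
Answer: $34384$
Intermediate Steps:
$c{\left(39 - -96 \right)} - R = \left(39 - -96\right) - -34249 = \left(39 + 96\right) + 34249 = 135 + 34249 = 34384$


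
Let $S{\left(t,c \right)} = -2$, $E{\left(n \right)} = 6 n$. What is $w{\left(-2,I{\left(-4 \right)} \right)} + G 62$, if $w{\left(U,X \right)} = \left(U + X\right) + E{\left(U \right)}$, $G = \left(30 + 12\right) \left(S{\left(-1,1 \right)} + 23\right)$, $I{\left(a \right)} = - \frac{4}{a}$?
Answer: $54671$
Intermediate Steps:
$G = 882$ ($G = \left(30 + 12\right) \left(-2 + 23\right) = 42 \cdot 21 = 882$)
$w{\left(U,X \right)} = X + 7 U$ ($w{\left(U,X \right)} = \left(U + X\right) + 6 U = X + 7 U$)
$w{\left(-2,I{\left(-4 \right)} \right)} + G 62 = \left(- \frac{4}{-4} + 7 \left(-2\right)\right) + 882 \cdot 62 = \left(\left(-4\right) \left(- \frac{1}{4}\right) - 14\right) + 54684 = \left(1 - 14\right) + 54684 = -13 + 54684 = 54671$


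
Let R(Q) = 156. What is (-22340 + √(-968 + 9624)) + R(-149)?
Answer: -22184 + 4*√541 ≈ -22091.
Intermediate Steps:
(-22340 + √(-968 + 9624)) + R(-149) = (-22340 + √(-968 + 9624)) + 156 = (-22340 + √8656) + 156 = (-22340 + 4*√541) + 156 = -22184 + 4*√541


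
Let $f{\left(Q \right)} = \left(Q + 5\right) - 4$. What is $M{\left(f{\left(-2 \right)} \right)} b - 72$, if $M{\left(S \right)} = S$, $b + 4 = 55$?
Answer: $-123$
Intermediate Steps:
$b = 51$ ($b = -4 + 55 = 51$)
$f{\left(Q \right)} = 1 + Q$ ($f{\left(Q \right)} = \left(5 + Q\right) - 4 = 1 + Q$)
$M{\left(f{\left(-2 \right)} \right)} b - 72 = \left(1 - 2\right) 51 - 72 = \left(-1\right) 51 - 72 = -51 - 72 = -123$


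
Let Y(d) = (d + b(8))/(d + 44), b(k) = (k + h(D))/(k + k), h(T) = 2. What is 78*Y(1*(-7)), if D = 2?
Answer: -1989/148 ≈ -13.439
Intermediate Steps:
b(k) = (2 + k)/(2*k) (b(k) = (k + 2)/(k + k) = (2 + k)/((2*k)) = (2 + k)*(1/(2*k)) = (2 + k)/(2*k))
Y(d) = (5/8 + d)/(44 + d) (Y(d) = (d + (½)*(2 + 8)/8)/(d + 44) = (d + (½)*(⅛)*10)/(44 + d) = (d + 5/8)/(44 + d) = (5/8 + d)/(44 + d))
78*Y(1*(-7)) = 78*((5/8 + 1*(-7))/(44 + 1*(-7))) = 78*((5/8 - 7)/(44 - 7)) = 78*(-51/8/37) = 78*((1/37)*(-51/8)) = 78*(-51/296) = -1989/148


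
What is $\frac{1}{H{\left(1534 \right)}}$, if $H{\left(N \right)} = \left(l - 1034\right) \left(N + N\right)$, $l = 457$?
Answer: $- \frac{1}{1770236} \approx -5.649 \cdot 10^{-7}$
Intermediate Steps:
$H{\left(N \right)} = - 1154 N$ ($H{\left(N \right)} = \left(457 - 1034\right) \left(N + N\right) = - 577 \cdot 2 N = - 1154 N$)
$\frac{1}{H{\left(1534 \right)}} = \frac{1}{\left(-1154\right) 1534} = \frac{1}{-1770236} = - \frac{1}{1770236}$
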